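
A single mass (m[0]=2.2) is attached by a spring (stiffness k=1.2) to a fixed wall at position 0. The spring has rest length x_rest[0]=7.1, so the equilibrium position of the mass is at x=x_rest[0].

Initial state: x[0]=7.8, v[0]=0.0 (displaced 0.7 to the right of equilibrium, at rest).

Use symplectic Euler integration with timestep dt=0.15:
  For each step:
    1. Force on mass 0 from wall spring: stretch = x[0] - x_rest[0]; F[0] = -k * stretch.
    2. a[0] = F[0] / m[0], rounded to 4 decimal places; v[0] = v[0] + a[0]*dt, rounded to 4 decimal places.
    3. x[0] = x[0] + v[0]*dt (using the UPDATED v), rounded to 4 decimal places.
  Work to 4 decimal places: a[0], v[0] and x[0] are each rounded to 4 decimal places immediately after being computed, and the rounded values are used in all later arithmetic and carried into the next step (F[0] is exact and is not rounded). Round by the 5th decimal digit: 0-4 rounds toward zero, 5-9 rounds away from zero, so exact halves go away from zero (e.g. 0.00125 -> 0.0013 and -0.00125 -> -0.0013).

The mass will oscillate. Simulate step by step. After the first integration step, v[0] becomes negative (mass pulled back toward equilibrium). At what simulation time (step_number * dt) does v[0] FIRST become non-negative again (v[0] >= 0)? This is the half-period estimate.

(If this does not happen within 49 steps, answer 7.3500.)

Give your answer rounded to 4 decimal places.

Answer: 4.3500

Derivation:
Step 0: x=[7.8000] v=[0.0000]
Step 1: x=[7.7914] v=[-0.0573]
Step 2: x=[7.7743] v=[-0.1139]
Step 3: x=[7.7489] v=[-0.1691]
Step 4: x=[7.7156] v=[-0.2222]
Step 5: x=[7.6747] v=[-0.2726]
Step 6: x=[7.6268] v=[-0.3196]
Step 7: x=[7.5724] v=[-0.3627]
Step 8: x=[7.5122] v=[-0.4014]
Step 9: x=[7.4469] v=[-0.4351]
Step 10: x=[7.3774] v=[-0.4635]
Step 11: x=[7.3045] v=[-0.4862]
Step 12: x=[7.2291] v=[-0.5029]
Step 13: x=[7.1521] v=[-0.5135]
Step 14: x=[7.0744] v=[-0.5178]
Step 15: x=[6.9970] v=[-0.5157]
Step 16: x=[6.9209] v=[-0.5073]
Step 17: x=[6.8470] v=[-0.4926]
Step 18: x=[6.7762] v=[-0.4719]
Step 19: x=[6.7094] v=[-0.4454]
Step 20: x=[6.6474] v=[-0.4134]
Step 21: x=[6.5909] v=[-0.3764]
Step 22: x=[6.5407] v=[-0.3347]
Step 23: x=[6.4974] v=[-0.2889]
Step 24: x=[6.4615] v=[-0.2396]
Step 25: x=[6.4334] v=[-0.1874]
Step 26: x=[6.4135] v=[-0.1329]
Step 27: x=[6.4020] v=[-0.0767]
Step 28: x=[6.3991] v=[-0.0196]
Step 29: x=[6.4048] v=[0.0377]
First v>=0 after going negative at step 29, time=4.3500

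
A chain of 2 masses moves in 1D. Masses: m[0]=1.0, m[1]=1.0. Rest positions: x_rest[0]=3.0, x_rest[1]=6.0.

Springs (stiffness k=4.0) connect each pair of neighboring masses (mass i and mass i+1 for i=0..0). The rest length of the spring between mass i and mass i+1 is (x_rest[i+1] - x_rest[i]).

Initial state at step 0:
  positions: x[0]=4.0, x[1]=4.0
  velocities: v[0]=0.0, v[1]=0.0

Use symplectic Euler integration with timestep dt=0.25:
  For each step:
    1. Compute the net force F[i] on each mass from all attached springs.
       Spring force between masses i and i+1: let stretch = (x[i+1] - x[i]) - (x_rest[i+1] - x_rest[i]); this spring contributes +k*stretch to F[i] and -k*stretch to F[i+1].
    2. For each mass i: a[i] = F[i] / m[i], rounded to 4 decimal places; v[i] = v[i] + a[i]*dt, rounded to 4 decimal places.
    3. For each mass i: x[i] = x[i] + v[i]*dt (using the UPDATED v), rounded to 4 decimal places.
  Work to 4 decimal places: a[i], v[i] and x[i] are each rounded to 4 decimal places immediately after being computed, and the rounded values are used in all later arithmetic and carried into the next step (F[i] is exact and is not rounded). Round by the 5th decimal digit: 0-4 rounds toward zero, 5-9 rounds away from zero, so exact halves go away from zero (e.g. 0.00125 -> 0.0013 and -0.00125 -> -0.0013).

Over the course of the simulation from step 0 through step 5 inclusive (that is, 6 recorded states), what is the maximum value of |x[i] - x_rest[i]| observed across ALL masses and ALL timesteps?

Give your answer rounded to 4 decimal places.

Answer: 2.0937

Derivation:
Step 0: x=[4.0000 4.0000] v=[0.0000 0.0000]
Step 1: x=[3.2500 4.7500] v=[-3.0000 3.0000]
Step 2: x=[2.1250 5.8750] v=[-4.5000 4.5000]
Step 3: x=[1.1875 6.8125] v=[-3.7500 3.7500]
Step 4: x=[0.9063 7.0938] v=[-1.1250 1.1250]
Step 5: x=[1.4219 6.5782] v=[2.0625 -2.0625]
Max displacement = 2.0937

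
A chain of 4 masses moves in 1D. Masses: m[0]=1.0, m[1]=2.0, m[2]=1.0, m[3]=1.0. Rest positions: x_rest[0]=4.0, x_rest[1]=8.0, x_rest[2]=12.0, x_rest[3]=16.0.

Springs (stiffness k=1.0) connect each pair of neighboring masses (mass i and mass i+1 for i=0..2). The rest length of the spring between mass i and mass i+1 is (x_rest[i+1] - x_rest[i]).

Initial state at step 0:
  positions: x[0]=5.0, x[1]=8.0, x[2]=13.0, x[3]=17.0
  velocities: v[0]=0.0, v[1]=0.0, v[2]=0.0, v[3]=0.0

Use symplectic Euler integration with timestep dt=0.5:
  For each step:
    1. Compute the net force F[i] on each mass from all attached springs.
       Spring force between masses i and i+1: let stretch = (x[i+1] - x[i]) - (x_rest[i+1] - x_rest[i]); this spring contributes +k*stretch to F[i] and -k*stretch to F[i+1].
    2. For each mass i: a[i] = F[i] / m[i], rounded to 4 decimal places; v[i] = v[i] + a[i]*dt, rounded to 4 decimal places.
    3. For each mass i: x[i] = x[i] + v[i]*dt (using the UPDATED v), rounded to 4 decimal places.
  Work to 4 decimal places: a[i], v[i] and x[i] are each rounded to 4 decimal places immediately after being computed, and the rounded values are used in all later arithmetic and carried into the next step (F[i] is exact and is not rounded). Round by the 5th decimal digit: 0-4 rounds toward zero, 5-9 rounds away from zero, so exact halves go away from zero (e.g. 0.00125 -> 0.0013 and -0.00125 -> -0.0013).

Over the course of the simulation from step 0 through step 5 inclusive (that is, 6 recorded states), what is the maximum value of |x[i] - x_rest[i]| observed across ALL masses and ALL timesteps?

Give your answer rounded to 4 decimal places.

Answer: 1.0742

Derivation:
Step 0: x=[5.0000 8.0000 13.0000 17.0000] v=[0.0000 0.0000 0.0000 0.0000]
Step 1: x=[4.7500 8.2500 12.7500 17.0000] v=[-0.5000 0.5000 -0.5000 0.0000]
Step 2: x=[4.3750 8.6250 12.4375 16.9375] v=[-0.7500 0.7500 -0.6250 -0.1250]
Step 3: x=[4.0625 8.9453 12.2969 16.7500] v=[-0.6250 0.6406 -0.2813 -0.3750]
Step 4: x=[3.9707 9.0742 12.4317 16.4492] v=[-0.1836 0.2578 0.2695 -0.6016]
Step 5: x=[4.1548 8.9849 12.7315 16.1440] v=[0.3682 -0.1787 0.5995 -0.6104]
Max displacement = 1.0742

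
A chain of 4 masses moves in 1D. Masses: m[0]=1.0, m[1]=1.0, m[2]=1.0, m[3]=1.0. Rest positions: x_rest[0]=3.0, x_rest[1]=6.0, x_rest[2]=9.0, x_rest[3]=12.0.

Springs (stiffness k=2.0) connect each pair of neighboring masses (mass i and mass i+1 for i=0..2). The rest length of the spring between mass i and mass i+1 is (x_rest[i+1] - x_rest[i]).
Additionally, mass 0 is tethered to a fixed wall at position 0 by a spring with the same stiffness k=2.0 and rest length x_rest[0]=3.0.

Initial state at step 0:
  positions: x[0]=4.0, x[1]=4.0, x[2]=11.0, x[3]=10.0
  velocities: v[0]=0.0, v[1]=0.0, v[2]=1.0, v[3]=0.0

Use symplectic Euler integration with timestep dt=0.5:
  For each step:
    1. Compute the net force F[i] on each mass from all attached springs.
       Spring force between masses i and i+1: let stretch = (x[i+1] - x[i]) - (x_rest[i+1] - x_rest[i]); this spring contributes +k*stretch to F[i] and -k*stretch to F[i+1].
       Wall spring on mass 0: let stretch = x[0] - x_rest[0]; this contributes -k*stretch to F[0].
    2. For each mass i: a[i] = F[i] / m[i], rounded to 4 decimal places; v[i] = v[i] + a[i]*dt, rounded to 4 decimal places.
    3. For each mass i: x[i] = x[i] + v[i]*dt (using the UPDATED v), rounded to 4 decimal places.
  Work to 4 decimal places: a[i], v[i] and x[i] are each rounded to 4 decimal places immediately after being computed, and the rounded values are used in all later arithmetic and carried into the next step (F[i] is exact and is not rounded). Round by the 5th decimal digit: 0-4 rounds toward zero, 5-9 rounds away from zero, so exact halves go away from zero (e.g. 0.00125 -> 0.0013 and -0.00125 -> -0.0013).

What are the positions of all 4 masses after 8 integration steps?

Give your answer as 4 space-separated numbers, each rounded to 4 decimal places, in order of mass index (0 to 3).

Answer: 6.0859 4.0509 11.7150 12.0782

Derivation:
Step 0: x=[4.0000 4.0000 11.0000 10.0000] v=[0.0000 0.0000 1.0000 0.0000]
Step 1: x=[2.0000 7.5000 7.5000 12.0000] v=[-4.0000 7.0000 -7.0000 4.0000]
Step 2: x=[1.7500 8.2500 6.2500 13.2500] v=[-0.5000 1.5000 -2.5000 2.5000]
Step 3: x=[3.8750 4.7500 9.5000 12.5000] v=[4.2500 -7.0000 6.5000 -1.5000]
Step 4: x=[4.5000 3.1875 11.8750 11.7500] v=[1.2500 -3.1250 4.7500 -1.5000]
Step 5: x=[2.2188 6.6250 9.8438 12.5625] v=[-4.5625 6.8750 -4.0625 1.6250]
Step 6: x=[1.0313 9.4688 7.5625 13.5157] v=[-2.3751 5.6876 -4.5626 1.9063]
Step 7: x=[3.5469 7.1407 9.2110 12.9923] v=[5.0311 -4.6562 3.2969 -1.0469]
Step 8: x=[6.0859 4.0509 11.7150 12.0782] v=[5.0780 -6.1797 5.0079 -1.8282]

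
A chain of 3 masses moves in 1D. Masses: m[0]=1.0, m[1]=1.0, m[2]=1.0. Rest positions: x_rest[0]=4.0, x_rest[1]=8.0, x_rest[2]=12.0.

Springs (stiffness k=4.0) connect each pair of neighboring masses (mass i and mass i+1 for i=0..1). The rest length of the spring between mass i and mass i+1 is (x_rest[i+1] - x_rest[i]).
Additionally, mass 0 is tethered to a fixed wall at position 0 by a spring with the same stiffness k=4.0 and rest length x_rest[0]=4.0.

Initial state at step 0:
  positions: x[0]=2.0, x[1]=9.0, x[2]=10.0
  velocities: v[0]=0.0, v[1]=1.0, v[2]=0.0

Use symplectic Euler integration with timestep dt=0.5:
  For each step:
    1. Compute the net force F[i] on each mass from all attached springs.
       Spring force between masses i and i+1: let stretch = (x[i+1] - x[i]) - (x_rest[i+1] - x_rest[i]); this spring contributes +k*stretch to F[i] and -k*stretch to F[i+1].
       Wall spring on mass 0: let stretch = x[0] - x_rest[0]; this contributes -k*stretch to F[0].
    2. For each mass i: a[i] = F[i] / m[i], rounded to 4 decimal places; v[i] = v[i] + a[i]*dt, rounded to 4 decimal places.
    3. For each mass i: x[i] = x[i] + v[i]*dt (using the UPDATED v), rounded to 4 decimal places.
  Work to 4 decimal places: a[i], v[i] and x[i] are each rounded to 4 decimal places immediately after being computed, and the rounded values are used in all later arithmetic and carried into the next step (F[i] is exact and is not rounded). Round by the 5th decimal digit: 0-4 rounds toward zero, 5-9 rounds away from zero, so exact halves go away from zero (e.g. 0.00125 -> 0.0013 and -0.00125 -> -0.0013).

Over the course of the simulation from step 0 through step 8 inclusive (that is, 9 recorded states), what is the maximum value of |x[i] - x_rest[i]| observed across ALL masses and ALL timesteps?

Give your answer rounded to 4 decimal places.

Step 0: x=[2.0000 9.0000 10.0000] v=[0.0000 1.0000 0.0000]
Step 1: x=[7.0000 3.5000 13.0000] v=[10.0000 -11.0000 6.0000]
Step 2: x=[1.5000 11.0000 10.5000] v=[-11.0000 15.0000 -5.0000]
Step 3: x=[4.0000 8.5000 12.5000] v=[5.0000 -5.0000 4.0000]
Step 4: x=[7.0000 5.5000 14.5000] v=[6.0000 -6.0000 4.0000]
Step 5: x=[1.5000 13.0000 11.5000] v=[-11.0000 15.0000 -6.0000]
Step 6: x=[6.0000 7.5000 14.0000] v=[9.0000 -11.0000 5.0000]
Step 7: x=[6.0000 7.0000 14.0000] v=[0.0000 -1.0000 0.0000]
Step 8: x=[1.0000 12.5000 11.0000] v=[-10.0000 11.0000 -6.0000]
Max displacement = 5.0000

Answer: 5.0000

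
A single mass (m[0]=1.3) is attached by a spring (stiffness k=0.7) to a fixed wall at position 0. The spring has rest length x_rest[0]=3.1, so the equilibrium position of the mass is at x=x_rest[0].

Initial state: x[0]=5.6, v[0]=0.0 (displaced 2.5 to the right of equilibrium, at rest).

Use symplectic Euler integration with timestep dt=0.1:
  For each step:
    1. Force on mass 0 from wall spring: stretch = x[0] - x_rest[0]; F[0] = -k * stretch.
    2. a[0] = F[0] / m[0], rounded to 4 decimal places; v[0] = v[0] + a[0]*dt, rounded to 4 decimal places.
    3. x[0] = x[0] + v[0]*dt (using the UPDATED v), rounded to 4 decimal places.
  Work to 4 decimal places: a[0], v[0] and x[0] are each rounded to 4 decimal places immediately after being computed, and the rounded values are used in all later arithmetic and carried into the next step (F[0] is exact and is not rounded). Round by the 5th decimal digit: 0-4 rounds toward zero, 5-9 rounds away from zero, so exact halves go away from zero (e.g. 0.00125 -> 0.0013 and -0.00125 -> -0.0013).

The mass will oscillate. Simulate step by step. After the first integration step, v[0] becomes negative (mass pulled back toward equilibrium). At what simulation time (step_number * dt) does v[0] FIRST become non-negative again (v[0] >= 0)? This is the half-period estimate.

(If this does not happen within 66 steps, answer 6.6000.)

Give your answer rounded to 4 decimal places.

Step 0: x=[5.6000] v=[0.0000]
Step 1: x=[5.5865] v=[-0.1346]
Step 2: x=[5.5597] v=[-0.2685]
Step 3: x=[5.5196] v=[-0.4010]
Step 4: x=[5.4665] v=[-0.5313]
Step 5: x=[5.4006] v=[-0.6587]
Step 6: x=[5.3223] v=[-0.7826]
Step 7: x=[5.2321] v=[-0.9023]
Step 8: x=[5.1304] v=[-1.0171]
Step 9: x=[5.0178] v=[-1.1264]
Step 10: x=[4.8948] v=[-1.2297]
Step 11: x=[4.7622] v=[-1.3263]
Step 12: x=[4.6206] v=[-1.4158]
Step 13: x=[4.4708] v=[-1.4977]
Step 14: x=[4.3137] v=[-1.5715]
Step 15: x=[4.1500] v=[-1.6369]
Step 16: x=[3.9807] v=[-1.6934]
Step 17: x=[3.8066] v=[-1.7408]
Step 18: x=[3.6287] v=[-1.7789]
Step 19: x=[3.4480] v=[-1.8074]
Step 20: x=[3.2654] v=[-1.8261]
Step 21: x=[3.0819] v=[-1.8350]
Step 22: x=[2.8985] v=[-1.8340]
Step 23: x=[2.7162] v=[-1.8232]
Step 24: x=[2.5360] v=[-1.8025]
Step 25: x=[2.3588] v=[-1.7721]
Step 26: x=[2.1856] v=[-1.7322]
Step 27: x=[2.0173] v=[-1.6830]
Step 28: x=[1.8548] v=[-1.6247]
Step 29: x=[1.6990] v=[-1.5577]
Step 30: x=[1.5508] v=[-1.4823]
Step 31: x=[1.4109] v=[-1.3989]
Step 32: x=[1.2801] v=[-1.3080]
Step 33: x=[1.1591] v=[-1.2100]
Step 34: x=[1.0486] v=[-1.1055]
Step 35: x=[0.9491] v=[-0.9950]
Step 36: x=[0.8612] v=[-0.8792]
Step 37: x=[0.7853] v=[-0.7587]
Step 38: x=[0.7219] v=[-0.6341]
Step 39: x=[0.6713] v=[-0.5061]
Step 40: x=[0.6338] v=[-0.3753]
Step 41: x=[0.6096] v=[-0.2425]
Step 42: x=[0.5988] v=[-0.1084]
Step 43: x=[0.6014] v=[0.0263]
First v>=0 after going negative at step 43, time=4.3000

Answer: 4.3000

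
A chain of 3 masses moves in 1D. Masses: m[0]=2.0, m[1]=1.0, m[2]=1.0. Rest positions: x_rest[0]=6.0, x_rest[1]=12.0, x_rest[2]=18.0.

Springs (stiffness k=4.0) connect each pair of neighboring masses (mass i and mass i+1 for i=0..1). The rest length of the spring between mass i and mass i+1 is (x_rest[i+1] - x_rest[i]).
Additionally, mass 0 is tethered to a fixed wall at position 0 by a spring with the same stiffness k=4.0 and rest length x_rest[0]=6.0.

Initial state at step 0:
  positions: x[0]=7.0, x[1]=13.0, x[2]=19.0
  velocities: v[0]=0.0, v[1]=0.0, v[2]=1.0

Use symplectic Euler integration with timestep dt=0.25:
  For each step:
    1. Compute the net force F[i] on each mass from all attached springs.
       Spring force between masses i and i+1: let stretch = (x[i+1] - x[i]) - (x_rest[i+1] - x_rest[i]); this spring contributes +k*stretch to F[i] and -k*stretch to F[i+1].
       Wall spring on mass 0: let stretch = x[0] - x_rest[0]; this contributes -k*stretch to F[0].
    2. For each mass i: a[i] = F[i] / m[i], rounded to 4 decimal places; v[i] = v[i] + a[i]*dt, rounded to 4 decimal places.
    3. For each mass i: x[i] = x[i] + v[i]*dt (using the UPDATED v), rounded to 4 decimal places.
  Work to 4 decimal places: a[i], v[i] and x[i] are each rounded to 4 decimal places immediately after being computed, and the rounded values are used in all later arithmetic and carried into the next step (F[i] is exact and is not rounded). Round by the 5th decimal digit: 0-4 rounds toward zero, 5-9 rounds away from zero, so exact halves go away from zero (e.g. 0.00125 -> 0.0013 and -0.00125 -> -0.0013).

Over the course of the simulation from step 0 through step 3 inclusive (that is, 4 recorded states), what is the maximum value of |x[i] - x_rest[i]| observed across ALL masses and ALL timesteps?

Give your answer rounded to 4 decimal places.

Step 0: x=[7.0000 13.0000 19.0000] v=[0.0000 0.0000 1.0000]
Step 1: x=[6.8750 13.0000 19.2500] v=[-0.5000 0.0000 1.0000]
Step 2: x=[6.6563 13.0313 19.4375] v=[-0.8750 0.1250 0.7500]
Step 3: x=[6.4024 13.0704 19.5235] v=[-1.0157 0.1562 0.3438]
Max displacement = 1.5235

Answer: 1.5235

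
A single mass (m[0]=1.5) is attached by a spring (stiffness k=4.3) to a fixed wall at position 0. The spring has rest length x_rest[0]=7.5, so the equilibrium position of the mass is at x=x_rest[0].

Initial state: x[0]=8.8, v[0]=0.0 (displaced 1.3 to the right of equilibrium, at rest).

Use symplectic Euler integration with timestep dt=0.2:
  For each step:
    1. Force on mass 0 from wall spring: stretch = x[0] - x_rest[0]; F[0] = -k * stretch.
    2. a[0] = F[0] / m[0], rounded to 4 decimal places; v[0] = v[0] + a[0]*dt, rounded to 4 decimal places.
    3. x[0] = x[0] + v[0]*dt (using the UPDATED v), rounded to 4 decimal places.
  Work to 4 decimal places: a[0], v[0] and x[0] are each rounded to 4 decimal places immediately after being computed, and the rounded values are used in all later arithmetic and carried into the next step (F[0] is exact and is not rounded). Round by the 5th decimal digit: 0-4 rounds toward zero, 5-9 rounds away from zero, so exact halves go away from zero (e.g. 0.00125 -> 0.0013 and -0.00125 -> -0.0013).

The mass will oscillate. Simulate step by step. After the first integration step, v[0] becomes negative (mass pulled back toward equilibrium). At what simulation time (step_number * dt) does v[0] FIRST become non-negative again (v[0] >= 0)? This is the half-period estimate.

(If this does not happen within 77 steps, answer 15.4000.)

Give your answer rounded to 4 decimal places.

Step 0: x=[8.8000] v=[0.0000]
Step 1: x=[8.6509] v=[-0.7453]
Step 2: x=[8.3699] v=[-1.4051]
Step 3: x=[7.9891] v=[-1.9038]
Step 4: x=[7.5523] v=[-2.1842]
Step 5: x=[7.1095] v=[-2.2142]
Step 6: x=[6.7114] v=[-1.9903]
Step 7: x=[6.4038] v=[-1.5382]
Step 8: x=[6.2219] v=[-0.9097]
Step 9: x=[6.1865] v=[-0.1769]
Step 10: x=[6.3017] v=[0.5762]
First v>=0 after going negative at step 10, time=2.0000

Answer: 2.0000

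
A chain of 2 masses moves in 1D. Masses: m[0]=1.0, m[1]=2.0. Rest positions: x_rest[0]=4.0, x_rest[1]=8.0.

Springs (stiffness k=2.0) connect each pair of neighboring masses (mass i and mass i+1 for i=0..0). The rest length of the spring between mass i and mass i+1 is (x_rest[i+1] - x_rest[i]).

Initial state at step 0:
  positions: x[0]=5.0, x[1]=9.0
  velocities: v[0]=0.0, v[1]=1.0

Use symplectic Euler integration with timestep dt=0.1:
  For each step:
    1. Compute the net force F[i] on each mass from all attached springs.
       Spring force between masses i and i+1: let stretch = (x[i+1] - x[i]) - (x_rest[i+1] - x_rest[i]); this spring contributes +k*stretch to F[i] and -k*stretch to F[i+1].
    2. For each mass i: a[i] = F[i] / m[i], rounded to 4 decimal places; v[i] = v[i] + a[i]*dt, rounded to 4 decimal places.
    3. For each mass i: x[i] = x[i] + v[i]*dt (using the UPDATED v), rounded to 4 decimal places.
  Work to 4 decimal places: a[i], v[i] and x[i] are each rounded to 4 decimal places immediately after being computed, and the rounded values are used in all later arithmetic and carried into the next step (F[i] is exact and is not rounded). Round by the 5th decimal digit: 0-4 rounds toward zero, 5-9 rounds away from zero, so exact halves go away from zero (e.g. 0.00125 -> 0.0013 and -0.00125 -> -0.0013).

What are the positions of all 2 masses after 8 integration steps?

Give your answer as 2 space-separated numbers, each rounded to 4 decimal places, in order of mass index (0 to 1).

Step 0: x=[5.0000 9.0000] v=[0.0000 1.0000]
Step 1: x=[5.0000 9.1000] v=[0.0000 1.0000]
Step 2: x=[5.0020 9.1990] v=[0.0200 0.9900]
Step 3: x=[5.0079 9.2960] v=[0.0594 0.9703]
Step 4: x=[5.0196 9.3902] v=[0.1170 0.9415]
Step 5: x=[5.0387 9.4806] v=[0.1911 0.9044]
Step 6: x=[5.0667 9.5666] v=[0.2795 0.8602]
Step 7: x=[5.1047 9.6476] v=[0.3795 0.8102]
Step 8: x=[5.1535 9.7232] v=[0.4881 0.7559]

Answer: 5.1535 9.7232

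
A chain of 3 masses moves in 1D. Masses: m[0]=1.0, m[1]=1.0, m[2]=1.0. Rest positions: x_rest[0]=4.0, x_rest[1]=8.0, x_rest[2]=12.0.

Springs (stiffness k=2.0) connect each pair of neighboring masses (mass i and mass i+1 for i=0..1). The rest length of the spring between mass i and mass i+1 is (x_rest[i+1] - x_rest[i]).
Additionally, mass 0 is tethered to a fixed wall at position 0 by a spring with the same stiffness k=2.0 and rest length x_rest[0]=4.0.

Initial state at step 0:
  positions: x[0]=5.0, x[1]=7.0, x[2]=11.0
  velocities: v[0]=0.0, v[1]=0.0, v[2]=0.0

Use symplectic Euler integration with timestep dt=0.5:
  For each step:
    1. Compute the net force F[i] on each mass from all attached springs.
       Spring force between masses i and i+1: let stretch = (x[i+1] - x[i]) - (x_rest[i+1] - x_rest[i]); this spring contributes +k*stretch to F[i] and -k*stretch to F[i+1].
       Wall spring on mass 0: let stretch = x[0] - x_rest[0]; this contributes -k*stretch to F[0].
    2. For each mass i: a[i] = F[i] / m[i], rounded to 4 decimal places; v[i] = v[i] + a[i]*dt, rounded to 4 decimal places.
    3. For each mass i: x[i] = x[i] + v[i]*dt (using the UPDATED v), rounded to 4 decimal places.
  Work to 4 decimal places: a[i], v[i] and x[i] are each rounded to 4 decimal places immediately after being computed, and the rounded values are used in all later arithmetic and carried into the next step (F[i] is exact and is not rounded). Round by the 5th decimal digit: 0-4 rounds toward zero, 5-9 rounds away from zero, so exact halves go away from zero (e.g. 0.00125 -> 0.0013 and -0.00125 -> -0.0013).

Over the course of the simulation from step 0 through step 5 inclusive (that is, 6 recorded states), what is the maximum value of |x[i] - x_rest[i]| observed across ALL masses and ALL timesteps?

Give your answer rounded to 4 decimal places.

Answer: 1.5000

Derivation:
Step 0: x=[5.0000 7.0000 11.0000] v=[0.0000 0.0000 0.0000]
Step 1: x=[3.5000 8.0000 11.0000] v=[-3.0000 2.0000 0.0000]
Step 2: x=[2.5000 8.2500 11.5000] v=[-2.0000 0.5000 1.0000]
Step 3: x=[3.1250 7.2500 12.3750] v=[1.2500 -2.0000 1.7500]
Step 4: x=[4.2500 6.7500 12.6875] v=[2.2500 -1.0000 0.6250]
Step 5: x=[4.5000 7.9688 12.0313] v=[0.5000 2.4375 -1.3125]
Max displacement = 1.5000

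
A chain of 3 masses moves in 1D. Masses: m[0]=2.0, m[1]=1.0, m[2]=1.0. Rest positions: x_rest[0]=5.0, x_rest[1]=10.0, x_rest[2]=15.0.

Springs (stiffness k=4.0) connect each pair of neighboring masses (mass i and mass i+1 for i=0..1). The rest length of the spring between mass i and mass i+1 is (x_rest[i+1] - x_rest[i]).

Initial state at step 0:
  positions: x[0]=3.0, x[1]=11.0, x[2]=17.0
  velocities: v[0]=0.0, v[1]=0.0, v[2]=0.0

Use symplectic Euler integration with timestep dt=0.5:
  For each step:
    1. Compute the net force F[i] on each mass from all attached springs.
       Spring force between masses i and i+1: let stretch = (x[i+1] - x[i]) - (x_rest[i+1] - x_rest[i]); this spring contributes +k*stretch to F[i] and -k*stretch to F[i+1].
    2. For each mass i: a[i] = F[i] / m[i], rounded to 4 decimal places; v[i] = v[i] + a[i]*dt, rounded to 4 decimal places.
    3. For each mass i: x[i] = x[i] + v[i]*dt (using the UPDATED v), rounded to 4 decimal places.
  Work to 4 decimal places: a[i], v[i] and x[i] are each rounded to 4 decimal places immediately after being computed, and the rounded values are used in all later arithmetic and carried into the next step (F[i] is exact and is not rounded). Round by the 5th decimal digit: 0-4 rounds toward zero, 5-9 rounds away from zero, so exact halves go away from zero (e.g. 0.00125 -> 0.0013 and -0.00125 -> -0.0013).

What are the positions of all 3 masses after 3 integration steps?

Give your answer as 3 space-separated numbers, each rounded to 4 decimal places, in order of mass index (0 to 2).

Step 0: x=[3.0000 11.0000 17.0000] v=[0.0000 0.0000 0.0000]
Step 1: x=[4.5000 9.0000 16.0000] v=[3.0000 -4.0000 -2.0000]
Step 2: x=[5.7500 9.5000 13.0000] v=[2.5000 1.0000 -6.0000]
Step 3: x=[6.3750 9.7500 11.5000] v=[1.2500 0.5000 -3.0000]

Answer: 6.3750 9.7500 11.5000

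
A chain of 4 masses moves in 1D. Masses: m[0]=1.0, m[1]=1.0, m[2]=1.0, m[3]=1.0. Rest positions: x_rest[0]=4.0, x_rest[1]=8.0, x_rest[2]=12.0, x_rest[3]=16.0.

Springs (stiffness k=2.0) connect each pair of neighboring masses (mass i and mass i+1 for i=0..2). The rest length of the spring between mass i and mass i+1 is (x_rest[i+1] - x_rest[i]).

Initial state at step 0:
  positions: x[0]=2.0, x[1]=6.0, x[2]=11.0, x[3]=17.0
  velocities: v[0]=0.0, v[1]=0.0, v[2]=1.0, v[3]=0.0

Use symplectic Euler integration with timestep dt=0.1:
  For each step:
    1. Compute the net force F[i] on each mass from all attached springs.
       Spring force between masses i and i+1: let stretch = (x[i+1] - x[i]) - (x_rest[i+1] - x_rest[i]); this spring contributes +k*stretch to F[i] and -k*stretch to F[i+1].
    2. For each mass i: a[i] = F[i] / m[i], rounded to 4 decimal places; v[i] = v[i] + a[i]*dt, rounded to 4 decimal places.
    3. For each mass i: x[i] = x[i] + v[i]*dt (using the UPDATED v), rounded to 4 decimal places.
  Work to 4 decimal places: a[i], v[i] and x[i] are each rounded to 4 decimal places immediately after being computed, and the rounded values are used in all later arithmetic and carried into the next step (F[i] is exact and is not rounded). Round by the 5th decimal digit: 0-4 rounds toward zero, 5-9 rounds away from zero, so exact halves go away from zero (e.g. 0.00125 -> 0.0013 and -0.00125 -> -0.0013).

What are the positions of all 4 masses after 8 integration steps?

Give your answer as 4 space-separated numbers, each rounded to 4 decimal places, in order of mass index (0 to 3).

Step 0: x=[2.0000 6.0000 11.0000 17.0000] v=[0.0000 0.0000 1.0000 0.0000]
Step 1: x=[2.0000 6.0200 11.1200 16.9600] v=[0.0000 0.2000 1.2000 -0.4000]
Step 2: x=[2.0004 6.0616 11.2548 16.8832] v=[0.0040 0.4160 1.3480 -0.7680]
Step 3: x=[2.0020 6.1258 11.3983 16.7738] v=[0.0162 0.6424 1.4350 -1.0937]
Step 4: x=[2.0061 6.2130 11.5439 16.6369] v=[0.0410 0.8721 1.4556 -1.3688]
Step 5: x=[2.0143 6.3227 11.6847 16.4782] v=[0.0824 1.0969 1.4080 -1.5874]
Step 6: x=[2.0287 6.4535 11.8141 16.3036] v=[0.1441 1.3076 1.2943 -1.7461]
Step 7: x=[2.0516 6.6030 11.9261 16.1192] v=[0.2291 1.4948 1.1201 -1.8440]
Step 8: x=[2.0855 6.7679 12.0155 15.9309] v=[0.3394 1.6491 0.8941 -1.8826]

Answer: 2.0855 6.7679 12.0155 15.9309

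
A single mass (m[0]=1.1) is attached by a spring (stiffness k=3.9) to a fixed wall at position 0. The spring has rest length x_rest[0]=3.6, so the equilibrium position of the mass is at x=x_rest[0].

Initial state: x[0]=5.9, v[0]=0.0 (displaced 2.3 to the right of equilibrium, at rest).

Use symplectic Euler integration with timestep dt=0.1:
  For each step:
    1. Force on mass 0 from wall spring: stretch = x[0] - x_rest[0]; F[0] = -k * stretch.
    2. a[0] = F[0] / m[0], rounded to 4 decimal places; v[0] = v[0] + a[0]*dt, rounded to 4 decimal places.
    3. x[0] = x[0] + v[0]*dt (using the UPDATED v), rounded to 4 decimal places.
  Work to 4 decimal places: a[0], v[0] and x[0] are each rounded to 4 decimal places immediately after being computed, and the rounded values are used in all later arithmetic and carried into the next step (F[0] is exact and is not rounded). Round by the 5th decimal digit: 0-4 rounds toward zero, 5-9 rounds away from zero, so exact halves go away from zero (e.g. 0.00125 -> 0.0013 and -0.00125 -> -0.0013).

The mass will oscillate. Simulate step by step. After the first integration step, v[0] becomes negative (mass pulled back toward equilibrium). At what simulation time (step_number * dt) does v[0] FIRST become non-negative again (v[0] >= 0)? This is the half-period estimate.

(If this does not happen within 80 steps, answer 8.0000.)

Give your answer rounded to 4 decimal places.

Step 0: x=[5.9000] v=[0.0000]
Step 1: x=[5.8185] v=[-0.8155]
Step 2: x=[5.6583] v=[-1.6021]
Step 3: x=[5.4251] v=[-2.3319]
Step 4: x=[5.1272] v=[-2.9790]
Step 5: x=[4.7752] v=[-3.5205]
Step 6: x=[4.3815] v=[-3.9372]
Step 7: x=[3.9601] v=[-4.2143]
Step 8: x=[3.5259] v=[-4.3420]
Step 9: x=[3.0943] v=[-4.3157]
Step 10: x=[2.6807] v=[-4.1364]
Step 11: x=[2.2997] v=[-3.8105]
Step 12: x=[1.9648] v=[-3.3495]
Step 13: x=[1.6878] v=[-2.7698]
Step 14: x=[1.4786] v=[-2.0918]
Step 15: x=[1.3446] v=[-1.3397]
Step 16: x=[1.2906] v=[-0.5401]
Step 17: x=[1.3185] v=[0.2787]
First v>=0 after going negative at step 17, time=1.7000

Answer: 1.7000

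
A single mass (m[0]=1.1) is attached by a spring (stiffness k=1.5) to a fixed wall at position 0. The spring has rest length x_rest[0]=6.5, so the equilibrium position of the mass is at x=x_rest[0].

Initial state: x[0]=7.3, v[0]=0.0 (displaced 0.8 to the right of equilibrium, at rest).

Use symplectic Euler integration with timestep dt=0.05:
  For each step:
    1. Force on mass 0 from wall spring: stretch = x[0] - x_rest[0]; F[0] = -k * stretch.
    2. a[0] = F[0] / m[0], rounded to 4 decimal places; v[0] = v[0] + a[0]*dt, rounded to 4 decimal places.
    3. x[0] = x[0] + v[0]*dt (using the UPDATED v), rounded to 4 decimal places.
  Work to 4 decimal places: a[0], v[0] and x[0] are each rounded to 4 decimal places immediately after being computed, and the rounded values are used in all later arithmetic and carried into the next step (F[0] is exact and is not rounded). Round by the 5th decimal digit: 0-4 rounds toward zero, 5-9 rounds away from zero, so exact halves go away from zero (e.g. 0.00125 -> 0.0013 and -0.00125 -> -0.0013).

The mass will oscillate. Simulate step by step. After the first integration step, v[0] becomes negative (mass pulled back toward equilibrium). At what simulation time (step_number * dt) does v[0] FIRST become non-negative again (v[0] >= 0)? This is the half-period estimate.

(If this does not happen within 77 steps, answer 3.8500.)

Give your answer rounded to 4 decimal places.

Step 0: x=[7.3000] v=[0.0000]
Step 1: x=[7.2973] v=[-0.0545]
Step 2: x=[7.2919] v=[-0.1089]
Step 3: x=[7.2838] v=[-0.1629]
Step 4: x=[7.2730] v=[-0.2163]
Step 5: x=[7.2596] v=[-0.2690]
Step 6: x=[7.2436] v=[-0.3208]
Step 7: x=[7.2250] v=[-0.3715]
Step 8: x=[7.2040] v=[-0.4209]
Step 9: x=[7.1806] v=[-0.4689]
Step 10: x=[7.1548] v=[-0.5153]
Step 11: x=[7.1268] v=[-0.5599]
Step 12: x=[7.0967] v=[-0.6026]
Step 13: x=[7.0645] v=[-0.6433]
Step 14: x=[7.0304] v=[-0.6818]
Step 15: x=[6.9945] v=[-0.7180]
Step 16: x=[6.9569] v=[-0.7517]
Step 17: x=[6.9178] v=[-0.7829]
Step 18: x=[6.8772] v=[-0.8114]
Step 19: x=[6.8353] v=[-0.8371]
Step 20: x=[6.7923] v=[-0.8600]
Step 21: x=[6.7483] v=[-0.8799]
Step 22: x=[6.7035] v=[-0.8968]
Step 23: x=[6.6580] v=[-0.9107]
Step 24: x=[6.6119] v=[-0.9215]
Step 25: x=[6.5654] v=[-0.9291]
Step 26: x=[6.5187] v=[-0.9336]
Step 27: x=[6.4720] v=[-0.9349]
Step 28: x=[6.4254] v=[-0.9330]
Step 29: x=[6.3790] v=[-0.9279]
Step 30: x=[6.3330] v=[-0.9197]
Step 31: x=[6.2876] v=[-0.9083]
Step 32: x=[6.2429] v=[-0.8938]
Step 33: x=[6.1991] v=[-0.8763]
Step 34: x=[6.1563] v=[-0.8558]
Step 35: x=[6.1147] v=[-0.8324]
Step 36: x=[6.0744] v=[-0.8061]
Step 37: x=[6.0355] v=[-0.7771]
Step 38: x=[5.9982] v=[-0.7454]
Step 39: x=[5.9626] v=[-0.7112]
Step 40: x=[5.9289] v=[-0.6746]
Step 41: x=[5.8971] v=[-0.6357]
Step 42: x=[5.8674] v=[-0.5946]
Step 43: x=[5.8398] v=[-0.5515]
Step 44: x=[5.8145] v=[-0.5065]
Step 45: x=[5.7915] v=[-0.4598]
Step 46: x=[5.7709] v=[-0.4115]
Step 47: x=[5.7528] v=[-0.3618]
Step 48: x=[5.7373] v=[-0.3109]
Step 49: x=[5.7244] v=[-0.2589]
Step 50: x=[5.7141] v=[-0.2060]
Step 51: x=[5.7065] v=[-0.1524]
Step 52: x=[5.7016] v=[-0.0983]
Step 53: x=[5.6994] v=[-0.0439]
Step 54: x=[5.6999] v=[0.0107]
First v>=0 after going negative at step 54, time=2.7000

Answer: 2.7000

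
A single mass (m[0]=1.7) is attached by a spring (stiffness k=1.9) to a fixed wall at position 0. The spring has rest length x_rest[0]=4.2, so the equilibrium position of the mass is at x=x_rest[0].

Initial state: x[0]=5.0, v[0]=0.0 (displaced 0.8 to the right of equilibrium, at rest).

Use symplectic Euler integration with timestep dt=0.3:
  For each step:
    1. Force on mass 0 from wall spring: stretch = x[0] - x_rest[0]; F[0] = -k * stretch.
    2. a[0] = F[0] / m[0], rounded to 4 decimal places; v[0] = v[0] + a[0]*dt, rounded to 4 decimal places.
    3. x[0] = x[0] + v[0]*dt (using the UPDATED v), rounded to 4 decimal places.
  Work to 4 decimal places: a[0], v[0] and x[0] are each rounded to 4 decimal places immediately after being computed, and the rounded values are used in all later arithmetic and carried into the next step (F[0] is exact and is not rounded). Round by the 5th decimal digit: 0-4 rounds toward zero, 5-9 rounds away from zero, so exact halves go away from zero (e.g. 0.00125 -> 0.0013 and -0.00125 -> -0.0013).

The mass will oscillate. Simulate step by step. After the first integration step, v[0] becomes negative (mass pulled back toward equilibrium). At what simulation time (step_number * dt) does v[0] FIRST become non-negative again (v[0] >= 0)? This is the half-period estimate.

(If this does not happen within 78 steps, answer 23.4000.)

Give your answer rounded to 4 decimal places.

Step 0: x=[5.0000] v=[0.0000]
Step 1: x=[4.9195] v=[-0.2682]
Step 2: x=[4.7667] v=[-0.5094]
Step 3: x=[4.5569] v=[-0.6994]
Step 4: x=[4.3112] v=[-0.8191]
Step 5: x=[4.0543] v=[-0.8564]
Step 6: x=[3.8120] v=[-0.8076]
Step 7: x=[3.6088] v=[-0.6775]
Step 8: x=[3.4650] v=[-0.4793]
Step 9: x=[3.3951] v=[-0.2329]
Step 10: x=[3.4062] v=[0.0370]
First v>=0 after going negative at step 10, time=3.0000

Answer: 3.0000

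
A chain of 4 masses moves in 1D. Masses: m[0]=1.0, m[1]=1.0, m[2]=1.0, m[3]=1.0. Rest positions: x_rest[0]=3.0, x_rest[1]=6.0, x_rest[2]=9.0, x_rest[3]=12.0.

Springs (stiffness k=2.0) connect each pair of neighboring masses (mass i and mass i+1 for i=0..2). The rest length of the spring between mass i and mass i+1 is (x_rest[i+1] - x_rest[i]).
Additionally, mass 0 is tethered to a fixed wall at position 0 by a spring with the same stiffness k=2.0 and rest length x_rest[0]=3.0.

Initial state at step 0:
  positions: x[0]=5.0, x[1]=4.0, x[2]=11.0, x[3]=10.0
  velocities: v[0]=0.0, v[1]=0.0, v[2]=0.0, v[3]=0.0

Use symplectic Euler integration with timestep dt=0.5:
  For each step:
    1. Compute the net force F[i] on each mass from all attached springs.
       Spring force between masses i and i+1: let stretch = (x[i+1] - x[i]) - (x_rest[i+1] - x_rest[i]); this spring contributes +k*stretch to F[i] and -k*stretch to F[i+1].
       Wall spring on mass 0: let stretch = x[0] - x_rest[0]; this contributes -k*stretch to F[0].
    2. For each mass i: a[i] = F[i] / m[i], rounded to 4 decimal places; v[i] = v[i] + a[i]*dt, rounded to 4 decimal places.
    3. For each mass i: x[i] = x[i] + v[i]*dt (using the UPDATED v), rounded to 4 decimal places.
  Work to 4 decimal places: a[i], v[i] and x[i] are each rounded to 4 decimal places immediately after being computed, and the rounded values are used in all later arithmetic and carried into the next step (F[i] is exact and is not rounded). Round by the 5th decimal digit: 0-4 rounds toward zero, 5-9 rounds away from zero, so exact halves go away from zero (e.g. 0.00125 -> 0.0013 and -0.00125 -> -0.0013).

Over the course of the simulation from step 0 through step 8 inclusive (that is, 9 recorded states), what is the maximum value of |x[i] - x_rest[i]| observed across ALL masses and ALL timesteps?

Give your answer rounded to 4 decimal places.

Answer: 4.0000

Derivation:
Step 0: x=[5.0000 4.0000 11.0000 10.0000] v=[0.0000 0.0000 0.0000 0.0000]
Step 1: x=[2.0000 8.0000 7.0000 12.0000] v=[-6.0000 8.0000 -8.0000 4.0000]
Step 2: x=[1.0000 8.5000 6.0000 13.0000] v=[-2.0000 1.0000 -2.0000 2.0000]
Step 3: x=[3.2500 4.0000 9.7500 12.0000] v=[4.5000 -9.0000 7.5000 -2.0000]
Step 4: x=[4.2500 2.0000 11.7500 11.3750] v=[2.0000 -4.0000 4.0000 -1.2500]
Step 5: x=[2.0000 6.0000 8.6875 12.4375] v=[-4.5000 8.0000 -6.1250 2.1250]
Step 6: x=[0.7500 9.3438 6.1563 13.1250] v=[-2.5000 6.6875 -5.0625 1.3750]
Step 7: x=[3.4219 6.7969 8.7032 11.8282] v=[5.3438 -5.0938 5.0937 -2.5937]
Step 8: x=[6.0704 3.5157 11.8594 10.4689] v=[5.2969 -6.5625 6.3124 -2.7187]
Max displacement = 4.0000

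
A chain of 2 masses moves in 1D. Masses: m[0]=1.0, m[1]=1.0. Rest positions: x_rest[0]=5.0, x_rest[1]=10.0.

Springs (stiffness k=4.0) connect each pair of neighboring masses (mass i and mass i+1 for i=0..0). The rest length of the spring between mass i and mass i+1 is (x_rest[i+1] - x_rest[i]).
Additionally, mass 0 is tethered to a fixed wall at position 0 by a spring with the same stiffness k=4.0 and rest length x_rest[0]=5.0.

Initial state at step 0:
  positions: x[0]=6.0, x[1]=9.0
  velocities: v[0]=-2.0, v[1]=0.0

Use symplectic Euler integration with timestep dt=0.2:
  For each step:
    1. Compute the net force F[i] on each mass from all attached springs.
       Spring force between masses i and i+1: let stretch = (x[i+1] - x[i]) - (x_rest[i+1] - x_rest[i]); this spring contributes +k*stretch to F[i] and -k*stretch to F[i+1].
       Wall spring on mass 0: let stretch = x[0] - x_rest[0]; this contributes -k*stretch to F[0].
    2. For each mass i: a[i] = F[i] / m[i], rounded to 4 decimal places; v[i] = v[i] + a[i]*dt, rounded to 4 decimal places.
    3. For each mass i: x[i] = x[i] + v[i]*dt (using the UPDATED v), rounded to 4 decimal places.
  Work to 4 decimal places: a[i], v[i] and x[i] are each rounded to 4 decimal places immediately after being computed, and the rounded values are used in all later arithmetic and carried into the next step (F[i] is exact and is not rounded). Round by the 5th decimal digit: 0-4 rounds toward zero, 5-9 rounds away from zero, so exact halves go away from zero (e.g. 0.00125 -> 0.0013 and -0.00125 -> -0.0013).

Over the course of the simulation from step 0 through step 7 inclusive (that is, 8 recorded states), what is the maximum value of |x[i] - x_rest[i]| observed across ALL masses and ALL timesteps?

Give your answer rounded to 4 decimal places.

Answer: 1.9000

Derivation:
Step 0: x=[6.0000 9.0000] v=[-2.0000 0.0000]
Step 1: x=[5.1200 9.3200] v=[-4.4000 1.6000]
Step 2: x=[4.0928 9.7680] v=[-5.1360 2.2400]
Step 3: x=[3.3188 10.1080] v=[-3.8701 1.6998]
Step 4: x=[3.1000 10.1617] v=[-1.0938 0.2684]
Step 5: x=[3.5151 9.8855] v=[2.0756 -1.3810]
Step 6: x=[4.3871 9.3900] v=[4.3598 -2.4773]
Step 7: x=[5.3576 8.8941] v=[4.8524 -2.4796]
Max displacement = 1.9000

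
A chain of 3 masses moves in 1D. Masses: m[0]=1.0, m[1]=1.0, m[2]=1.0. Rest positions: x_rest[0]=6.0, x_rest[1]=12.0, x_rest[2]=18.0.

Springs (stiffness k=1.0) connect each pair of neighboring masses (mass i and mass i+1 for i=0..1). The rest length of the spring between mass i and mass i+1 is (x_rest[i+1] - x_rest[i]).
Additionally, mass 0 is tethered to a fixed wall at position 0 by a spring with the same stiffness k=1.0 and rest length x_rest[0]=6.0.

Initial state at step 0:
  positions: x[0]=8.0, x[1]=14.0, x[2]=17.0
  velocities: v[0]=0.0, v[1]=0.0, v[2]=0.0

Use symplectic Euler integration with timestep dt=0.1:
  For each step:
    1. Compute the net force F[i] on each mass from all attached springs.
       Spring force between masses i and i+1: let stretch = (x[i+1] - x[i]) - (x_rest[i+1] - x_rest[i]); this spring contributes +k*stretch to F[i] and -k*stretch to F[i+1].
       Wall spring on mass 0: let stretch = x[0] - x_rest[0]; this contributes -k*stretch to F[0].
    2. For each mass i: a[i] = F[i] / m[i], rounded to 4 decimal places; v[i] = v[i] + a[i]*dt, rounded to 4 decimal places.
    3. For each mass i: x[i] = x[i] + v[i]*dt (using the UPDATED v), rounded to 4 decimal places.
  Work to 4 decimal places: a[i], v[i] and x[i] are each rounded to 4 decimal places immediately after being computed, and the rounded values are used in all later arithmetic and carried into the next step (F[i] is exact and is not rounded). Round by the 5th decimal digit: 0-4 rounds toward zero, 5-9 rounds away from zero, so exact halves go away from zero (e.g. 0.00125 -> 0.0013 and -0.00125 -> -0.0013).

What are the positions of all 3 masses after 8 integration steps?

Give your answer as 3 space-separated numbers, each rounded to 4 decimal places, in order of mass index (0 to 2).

Step 0: x=[8.0000 14.0000 17.0000] v=[0.0000 0.0000 0.0000]
Step 1: x=[7.9800 13.9700 17.0300] v=[-0.2000 -0.3000 0.3000]
Step 2: x=[7.9401 13.9107 17.0894] v=[-0.3990 -0.5930 0.5940]
Step 3: x=[7.8805 13.8235 17.1770] v=[-0.5960 -0.8722 0.8761]
Step 4: x=[7.8015 13.7104 17.2911] v=[-0.7898 -1.1312 1.1408]
Step 5: x=[7.7036 13.5740 17.4294] v=[-0.9791 -1.3640 1.3827]
Step 6: x=[7.5874 13.4175 17.5891] v=[-1.1624 -1.5655 1.5972]
Step 7: x=[7.4536 13.2444 17.7671] v=[-1.3381 -1.7314 1.7800]
Step 8: x=[7.3032 13.0586 17.9599] v=[-1.5044 -1.8582 1.9277]

Answer: 7.3032 13.0586 17.9599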